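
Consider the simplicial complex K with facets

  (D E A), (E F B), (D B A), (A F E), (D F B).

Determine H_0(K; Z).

We work with the vertex ordering A < B < D < E < F. The simplices of K, each written with vertices in increasing order, are:

  0-simplices (5): A, B, D, E, F
  1-simplices (10): AB, AD, AE, AF, BD, BE, BF, DE, DF, EF
  2-simplices (5): ABD, ADE, AEF, BDF, BEF

giving chain groups C_0 ≅ Z^5, C_1 ≅ Z^10, C_2 ≅ Z^5.

The boundary map ∂_1: C_1 → C_0 sends each edge [p,q] (with p < q) to q − p.
As a 5×10 matrix over Z this has rank 4, with invariant factors (1,1,1,1).

Boundary ∂_2: C_2 → C_1 sends each 2-simplex [p,q,r] to [q,r] − [p,r] + [p,q]. For instance
  ∂BEF = EF − BF + BE,
  ∂AEF = EF − AF + AE.
As a 10×5 matrix over Z this has rank 5, with invariant factors (1,1,1,1,1).

Now H_k = ker ∂_k / im ∂_{k+1}, so:

  H_0: rank C_0 − rank ∂_1 = 5 − 4 = 1, and the invariant factors of ∂_1 are all 1, so H_0 = Z.

(K is a triangulation of the Möbius band.)

H_0 ≅ Z.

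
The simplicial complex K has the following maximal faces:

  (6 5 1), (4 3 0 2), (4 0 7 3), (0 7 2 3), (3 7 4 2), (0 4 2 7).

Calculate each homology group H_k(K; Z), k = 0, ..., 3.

H_0 = Z^2,  H_1 = 0,  H_2 = 0,  H_3 = Z.

Fix the vertex order 0 < 1 < 2 < 3 < 4 < 5 < 6 < 7 and write every simplex with vertices in increasing order. Then dim K = 3 and the simplices of K are:

  0-simplices (8): [0], [1], [2], [3], [4], [5], [6], [7]
  1-simplices (13): [0,2], [0,3], [0,4], [0,7], [1,5], [1,6], [2,3], [2,4], [2,7], [3,4], [3,7], [4,7], [5,6]
  2-simplices (11): [0,2,3], [0,2,4], [0,2,7], [0,3,4], [0,3,7], [0,4,7], [1,5,6], [2,3,4], [2,3,7], [2,4,7], [3,4,7]
  3-simplices (5): [0,2,3,4], [0,2,3,7], [0,2,4,7], [0,3,4,7], [2,3,4,7]

giving chain groups C_0 ≅ Z^8, C_1 ≅ Z^13, C_2 ≅ Z^11, C_3 ≅ Z^5.

∂_1: C_1 → C_0 sends each edge [p,q] (with p < q) to q − p. For instance
  ∂[0,7] = [7] − [0].
The resulting 8×13 matrix has rank 6, and its Smith normal form has invariant factors (1,1,1,1,1,1).

∂_2: C_2 → C_1 maps a triangle to the signed sum of its edges. For instance
  ∂[3,4,7] = [4,7] − [3,7] + [3,4],
  ∂[0,3,4] = [3,4] − [0,4] + [0,3].
This gives a 13×11 integer matrix of rank 7; reducing to Smith normal form yields diagonal entries (1,1,1,1,1,1,1).

∂_3: C_3 → C_2 sends each 3-simplex σ to the alternating sum Σ_i (−1)^i (σ with its i-th vertex removed). For instance
  ∂[2,3,4,7] = [3,4,7] − [2,4,7] + [2,3,7] − [2,3,4],
  ∂[0,2,3,4] = [2,3,4] − [0,3,4] + [0,2,4] − [0,2,3].
The resulting 11×5 matrix has rank 4, and its Smith normal form has invariant factors (1,1,1,1).

Computing H_k = (kernel of ∂_k) / (image of ∂_{k+1}):

  H_0: rank C_0 − rank ∂_1 = 8 − 6 = 2, and the invariant factors of ∂_1 are all 1, so H_0 = Z^2.
  H_1: rank ker ∂_1 − rank ∂_2 = (13 − 6) − 7 = 0, and the invariant factors of ∂_2 are all 1, so H_1 = 0.
  H_2: rank ker ∂_2 − rank ∂_3 = (11 − 7) − 4 = 0, and the invariant factors of ∂_3 are all 1, so H_2 = 0.
  H_3: rank ker ∂_3 − rank ∂_4 = (5 − 4) − 0 = 1, and there is no ∂_4, so H_3 = Z.

As a check, the Euler characteristic is 8 − 13 + 11 − 5 = 1, which agrees with 2 − 0 + 0 − 1 = 1.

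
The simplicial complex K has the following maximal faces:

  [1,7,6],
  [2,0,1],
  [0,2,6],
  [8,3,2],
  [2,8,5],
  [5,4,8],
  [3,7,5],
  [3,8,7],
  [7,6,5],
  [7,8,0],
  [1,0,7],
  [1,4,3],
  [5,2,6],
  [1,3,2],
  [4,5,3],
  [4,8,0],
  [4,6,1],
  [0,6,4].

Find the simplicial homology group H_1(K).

H_1 = Z × Z/2.

Take the total order 0 < 1 < 2 < 3 < 4 < 5 < 6 < 7 < 8 on the vertex set. Then K (dimension 2) consists of the simplices:

  0-simplices (9): [0], [1], [2], [3], [4], [5], [6], [7], [8]
  1-simplices (27): (27 of them)
  2-simplices (18): [0,1,2], [0,1,7], [0,2,6], [0,4,6], [0,4,8], [0,7,8], [1,2,3], [1,3,4], [1,4,6], [1,6,7], [2,3,8], [2,5,6], [2,5,8], [3,4,5], [3,5,7], [3,7,8], [4,5,8], [5,6,7]

so the chain groups are C_0 ≅ Z^9, C_1 ≅ Z^27, C_2 ≅ Z^18.

The boundary map ∂_1: C_1 → C_0 sends each edge [p,q] (with p < q) to q − p. For instance
  ∂[3,8] = [8] − [3].
This gives a 9×27 integer matrix of rank 8; reducing to Smith normal form yields diagonal entries (1,1,1,1,1,1,1,1).

The boundary map ∂_2: C_2 → C_1 maps a triangle to the signed sum of its edges. For instance
  ∂[2,3,8] = [3,8] − [2,8] + [2,3],
  ∂[5,6,7] = [6,7] − [5,7] + [5,6].
The 27×18 boundary matrix has rank 18 and Smith normal form diag(1,1,1,1,1,1,1,1,1,1,1,1,1,1,1,1,1,2).

Computing H_k = (kernel of ∂_k) / (image of ∂_{k+1}):

  H_1: rank ker ∂_1 − rank ∂_2 = (27 − 8) − 18 = 1, and ∂_2 has invariant factor 2 > 1, so H_1 ≅ Z × Z/2.

(K is a triangulation of the Klein bottle.)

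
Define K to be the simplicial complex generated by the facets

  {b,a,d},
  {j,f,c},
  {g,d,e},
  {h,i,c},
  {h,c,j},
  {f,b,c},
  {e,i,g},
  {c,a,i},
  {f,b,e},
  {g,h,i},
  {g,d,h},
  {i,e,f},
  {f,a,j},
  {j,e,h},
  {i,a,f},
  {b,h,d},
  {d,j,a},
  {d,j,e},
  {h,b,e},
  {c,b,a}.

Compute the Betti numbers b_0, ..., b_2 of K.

b_0 = 1, b_1 = 1, b_2 = 0.

We work with the vertex ordering a < b < c < d < e < f < g < h < i < j. The simplices of K, each written with vertices in increasing order, are:

  0-simplices (10): a, b, c, d, e, f, g, h, i, j
  1-simplices (30): ab, ac, ad, af, ai, aj, bc, bd, be, bf, bh, cf, ch, ci, cj, de, dg, dh, dj, ef, eg, eh, ei, ej, fi, fj, gh, gi, hi, hj
  2-simplices (20): abc, abd, aci, adj, afi, afj, bcf, bdh, bef, beh, cfj, chi, chj, deg, dej, dgh, efi, egi, ehj, ghi

so the chain groups are C_0 ≅ Z^10, C_1 ≅ Z^30, C_2 ≅ Z^20.

∂_1: C_1 → C_0 is given by ∂[p,q] = [q] − [p].
As a 10×30 matrix over Z this has rank 9, with invariant factors (1,1,1,1,1,1,1,1,1).

Boundary ∂_2: C_2 → C_1 sends each 2-simplex [p,q,r] to [q,r] − [p,r] + [p,q]. For instance
  ∂bcf = cf − bf + bc,
  ∂egi = gi − ei + eg.
As a 30×20 matrix over Z this has rank 20, with invariant factors (1,1,1,1,1,1,1,1,1,1,1,1,1,1,1,1,1,1,1,2).

Computing H_k = (kernel of ∂_k) / (image of ∂_{k+1}):

  H_0: rank C_0 − rank ∂_1 = 10 − 9 = 1, and the invariant factors of ∂_1 are all 1, so H_0 = Z.
  H_1: rank ker ∂_1 − rank ∂_2 = (30 − 9) − 20 = 1, and ∂_2 has invariant factor 2 > 1, so H_1 = Z ⊕ Z/2Z.
  H_2: rank ker ∂_2 − rank ∂_3 = (20 − 20) − 0 = 0, and there is no ∂_3, so H_2 = 0.

Hence the Betti numbers are b_0 = 1, b_1 = 1, b_2 = 0.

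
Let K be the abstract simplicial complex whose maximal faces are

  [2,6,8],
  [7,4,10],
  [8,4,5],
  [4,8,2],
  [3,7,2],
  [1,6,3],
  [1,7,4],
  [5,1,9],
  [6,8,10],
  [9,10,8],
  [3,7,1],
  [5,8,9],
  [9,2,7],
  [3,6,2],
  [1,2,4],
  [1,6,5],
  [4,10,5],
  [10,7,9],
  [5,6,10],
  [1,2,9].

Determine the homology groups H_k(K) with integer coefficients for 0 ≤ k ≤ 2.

Fix the vertex order 1 < 2 < 3 < 4 < 5 < 6 < 7 < 8 < 9 < 10 and write every simplex with vertices in increasing order. Then dim K = 2 and the simplices of K are:

  0-simplices (10): [1], [2], [3], [4], [5], [6], [7], [8], [9], [10]
  1-simplices (30): (30 of them)
  2-simplices (20): (20 of them)

so the chain groups are C_0 ≅ Z^10, C_1 ≅ Z^30, C_2 ≅ Z^20.

Boundary ∂_1: C_1 → C_0 is given by ∂[p,q] = [q] − [p].
The resulting 10×30 matrix has rank 9, and its Smith normal form has invariant factors (1,1,1,1,1,1,1,1,1).

Boundary ∂_2: C_2 → C_1 acts by ∂[p,q,r] = [q,r] − [p,r] + [p,q]. For instance
  ∂[1,3,7] = [3,7] − [1,7] + [1,3],
  ∂[1,2,9] = [2,9] − [1,9] + [1,2].
The 30×20 boundary matrix has rank 20 and Smith normal form diag(1,1,1,1,1,1,1,1,1,1,1,1,1,1,1,1,1,1,1,2).

From H_k ≅ ker(∂_k) / im(∂_{k+1}) we obtain:

  H_0: rank C_0 − rank ∂_1 = 10 − 9 = 1, and the invariant factors of ∂_1 are all 1, so H_0 ≅ Z.
  H_1: rank ker ∂_1 − rank ∂_2 = (30 − 9) − 20 = 1, and ∂_2 has invariant factor 2 > 1, so H_1 ≅ Z ⊕ Z/2.
  H_2: rank ker ∂_2 − rank ∂_3 = (20 − 20) − 0 = 0, and there is no ∂_3, so H_2 ≅ 0.

(K is a triangulation of the Klein bottle.)

H_0 ≅ Z,  H_1 ≅ Z ⊕ Z/2,  H_2 = 0.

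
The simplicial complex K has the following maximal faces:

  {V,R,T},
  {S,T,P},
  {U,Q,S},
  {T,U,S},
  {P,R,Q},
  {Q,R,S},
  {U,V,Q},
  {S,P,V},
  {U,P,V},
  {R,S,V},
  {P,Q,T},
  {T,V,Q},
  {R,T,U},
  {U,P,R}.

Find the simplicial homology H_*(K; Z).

Fix the vertex order P < Q < R < S < T < U < V and write every simplex with vertices in increasing order. Then dim K = 2 and the simplices of K are:

  0-simplices (7): P, Q, R, S, T, U, V
  1-simplices (21): PQ, PR, PS, PT, PU, PV, QR, QS, QT, QU, QV, RS, RT, RU, RV, ST, SU, SV, TU, TV, UV
  2-simplices (14): PQR, PQT, PRU, PST, PSV, PUV, QRS, QSU, QTV, QUV, RSV, RTU, RTV, STU

so the chain groups are C_0 ≅ Z^7, C_1 ≅ Z^21, C_2 ≅ Z^14.

∂_1: C_1 → C_0 maps an edge to its endpoints' difference, ∂[p,q] = q − p. For instance
  ∂TV = V − T.
The resulting 7×21 matrix has rank 6, and its Smith normal form has invariant factors (1,1,1,1,1,1).

Boundary ∂_2: C_2 → C_1 maps a triangle to the signed sum of its edges. For instance
  ∂RTU = TU − RU + RT,
  ∂RTV = TV − RV + RT.
This gives a 21×14 integer matrix of rank 13; reducing to Smith normal form yields diagonal entries (1,1,1,1,1,1,1,1,1,1,1,1,1).

From H_k ≅ ker(∂_k) / im(∂_{k+1}) we obtain:

  H_0: rank C_0 − rank ∂_1 = 7 − 6 = 1, and the invariant factors of ∂_1 are all 1, so H_0 ≅ Z.
  H_1: rank ker ∂_1 − rank ∂_2 = (21 − 6) − 13 = 2, and the invariant factors of ∂_2 are all 1, so H_1 ≅ Z^2.
  H_2: rank ker ∂_2 − rank ∂_3 = (14 − 13) − 0 = 1, and there is no ∂_3, so H_2 ≅ Z.

As a check, the Euler characteristic is 7 − 21 + 14 = 0, which agrees with 1 − 2 + 1 = 0.

H_0 = Z,  H_1 = Z^2,  H_2 = Z.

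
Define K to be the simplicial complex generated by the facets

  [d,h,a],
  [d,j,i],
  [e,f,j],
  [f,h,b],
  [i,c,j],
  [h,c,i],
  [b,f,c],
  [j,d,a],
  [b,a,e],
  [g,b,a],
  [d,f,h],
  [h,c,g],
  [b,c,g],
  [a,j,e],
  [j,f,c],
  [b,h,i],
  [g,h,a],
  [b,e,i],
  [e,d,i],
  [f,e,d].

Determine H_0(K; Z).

Order the vertices as a < b < c < d < e < f < g < h < i < j. Listing each simplex with vertices in this order, K has dimension 2 with simplices:

  0-simplices (10): a, b, c, d, e, f, g, h, i, j
  1-simplices (30): ab, ad, ae, ag, ah, aj, bc, be, bf, bg, bh, bi, cf, cg, ch, ci, cj, de, df, dh, di, dj, ef, ei, ej, fh, fj, gh, hi, ij
  2-simplices (20): abe, abg, adh, adj, aej, agh, bcf, bcg, bei, bfh, bhi, cfj, cgh, chi, cij, def, dei, dfh, dij, efj

Hence C_0 ≅ Z^10, C_1 ≅ Z^30, C_2 ≅ Z^20.

∂_1: C_1 → C_0 is given by ∂[p,q] = [q] − [p].
The 10×30 boundary matrix has rank 9 and Smith normal form diag(1,1,1,1,1,1,1,1,1).

∂_2: C_2 → C_1 sends each 2-simplex [p,q,r] to [q,r] − [p,r] + [p,q]. For instance
  ∂agh = gh − ah + ag,
  ∂dfh = fh − dh + df.
As a 30×20 matrix over Z this has rank 20, with invariant factors (1,1,1,1,1,1,1,1,1,1,1,1,1,1,1,1,1,1,1,2).

From H_k ≅ ker(∂_k) / im(∂_{k+1}) we obtain:

  H_0: rank C_0 − rank ∂_1 = 10 − 9 = 1, and the invariant factors of ∂_1 are all 1, so H_0 = Z.

H_0 ≅ Z.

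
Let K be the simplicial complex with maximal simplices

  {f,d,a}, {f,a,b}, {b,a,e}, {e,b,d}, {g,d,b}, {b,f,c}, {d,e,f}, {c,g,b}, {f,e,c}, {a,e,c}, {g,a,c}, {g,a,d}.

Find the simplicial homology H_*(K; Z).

We work with the vertex ordering a < b < c < d < e < f < g. The simplices of K, each written with vertices in increasing order, are:

  0-simplices (7): a, b, c, d, e, f, g
  1-simplices (18): ab, ac, ad, ae, af, ag, bc, bd, be, bf, bg, ce, cf, cg, de, df, dg, ef
  2-simplices (12): abe, abf, ace, acg, adf, adg, bcf, bcg, bde, bdg, cef, def

so the chain groups are C_0 ≅ Z^7, C_1 ≅ Z^18, C_2 ≅ Z^12.

∂_1: C_1 → C_0 maps an edge to its endpoints' difference, ∂[p,q] = q − p.
The resulting 7×18 matrix has rank 6, and its Smith normal form has invariant factors (1,1,1,1,1,1).

∂_2: C_2 → C_1 acts by ∂[p,q,r] = [q,r] − [p,r] + [p,q]. For instance
  ∂ace = ce − ae + ac,
  ∂def = ef − df + de.
This gives a 18×12 integer matrix of rank 12; reducing to Smith normal form yields diagonal entries (1,1,1,1,1,1,1,1,1,1,1,2).

Reading off H_k = ker ∂_k / im ∂_{k+1}:

  H_0: rank C_0 − rank ∂_1 = 7 − 6 = 1, and the invariant factors of ∂_1 are all 1, so H_0 ≅ Z.
  H_1: rank ker ∂_1 − rank ∂_2 = (18 − 6) − 12 = 0, and ∂_2 has invariant factor 2 > 1, so H_1 ≅ Z/2Z.
  H_2: rank ker ∂_2 − rank ∂_3 = (12 − 12) − 0 = 0, and there is no ∂_3, so H_2 ≅ 0.

H_0 = Z,  H_1 = Z/2Z,  H_2 = 0.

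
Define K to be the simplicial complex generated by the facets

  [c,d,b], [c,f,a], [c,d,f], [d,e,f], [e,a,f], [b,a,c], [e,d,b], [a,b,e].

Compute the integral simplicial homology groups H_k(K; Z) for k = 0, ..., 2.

Fix the vertex order a < b < c < d < e < f and write every simplex with vertices in increasing order. Then dim K = 2 and the simplices of K are:

  0-simplices (6): a, b, c, d, e, f
  1-simplices (12): ab, ac, ae, af, bc, bd, be, cd, cf, de, df, ef
  2-simplices (8): abc, abe, acf, aef, bcd, bde, cdf, def

Hence C_0 ≅ Z^6, C_1 ≅ Z^12, C_2 ≅ Z^8.

Boundary ∂_1: C_1 → C_0 is given by ∂[p,q] = [q] − [p]. For instance
  ∂df = f − d.
This gives a 6×12 integer matrix of rank 5; reducing to Smith normal form yields diagonal entries (1,1,1,1,1).

Boundary ∂_2: C_2 → C_1 acts by ∂[p,q,r] = [q,r] − [p,r] + [p,q]. For instance
  ∂abc = bc − ac + ab,
  ∂bcd = cd − bd + bc.
As a 12×8 matrix over Z this has rank 7, with invariant factors (1,1,1,1,1,1,1).

Now H_k = ker ∂_k / im ∂_{k+1}, so:

  H_0: rank C_0 − rank ∂_1 = 6 − 5 = 1, and the invariant factors of ∂_1 are all 1, so H_0 ≅ Z.
  H_1: rank ker ∂_1 − rank ∂_2 = (12 − 5) − 7 = 0, and the invariant factors of ∂_2 are all 1, so H_1 ≅ 0.
  H_2: rank ker ∂_2 − rank ∂_3 = (8 − 7) − 0 = 1, and there is no ∂_3, so H_2 ≅ Z.

H_0 ≅ Z,  H_1 = 0,  H_2 ≅ Z.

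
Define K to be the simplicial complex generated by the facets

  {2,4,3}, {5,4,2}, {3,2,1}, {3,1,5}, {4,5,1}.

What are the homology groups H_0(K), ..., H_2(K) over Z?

K has 5 vertices, 10 edges, 5 triangles.
rank ∂_0 = 0, rank ∂_1 = 4 ⇒ b_0 = 5 − 0 − 4 = 1; all invariant factors of ∂_1 are 1 so no torsion. So H_0 ≅ Z.
rank ∂_1 = 4, rank ∂_2 = 5 ⇒ b_1 = 10 − 4 − 5 = 1; all invariant factors of ∂_2 are 1 so no torsion. So H_1 ≅ Z.
rank ∂_2 = 5, rank ∂_3 = 0 ⇒ b_2 = 5 − 5 − 0 = 0. So H_2 ≅ 0.

H_0 ≅ Z,  H_1 ≅ Z,  H_2 = 0.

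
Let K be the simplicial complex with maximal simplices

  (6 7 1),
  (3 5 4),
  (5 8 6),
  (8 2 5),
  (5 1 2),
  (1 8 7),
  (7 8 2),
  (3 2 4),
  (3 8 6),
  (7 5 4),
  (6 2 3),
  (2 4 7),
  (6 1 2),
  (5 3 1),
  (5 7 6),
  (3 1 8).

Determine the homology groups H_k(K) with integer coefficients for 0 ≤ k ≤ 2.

Fix the vertex order 1 < 2 < 3 < 4 < 5 < 6 < 7 < 8 and write every simplex with vertices in increasing order. Then dim K = 2 and the simplices of K are:

  0-simplices (8): [1], [2], [3], [4], [5], [6], [7], [8]
  1-simplices (24): (24 of them)
  2-simplices (16): [1,2,5], [1,2,6], [1,3,5], [1,3,8], [1,6,7], [1,7,8], [2,3,4], [2,3,6], [2,4,7], [2,5,8], [2,7,8], [3,4,5], [3,6,8], [4,5,7], [5,6,7], [5,6,8]

so the chain groups are C_0 ≅ Z^8, C_1 ≅ Z^24, C_2 ≅ Z^16.

The boundary map ∂_1: C_1 → C_0 maps an edge to its endpoints' difference, ∂[p,q] = q − p. For instance
  ∂[2,8] = [8] − [2].
The resulting 8×24 matrix has rank 7, and its Smith normal form has invariant factors (1,1,1,1,1,1,1).

The boundary map ∂_2: C_2 → C_1 maps a triangle to the signed sum of its edges. For instance
  ∂[2,3,6] = [3,6] − [2,6] + [2,3],
  ∂[3,6,8] = [6,8] − [3,8] + [3,6].
The resulting 24×16 matrix has rank 15, and its Smith normal form has invariant factors (1,1,1,1,1,1,1,1,1,1,1,1,1,1,1).

From H_k ≅ ker(∂_k) / im(∂_{k+1}) we obtain:

  H_0: rank C_0 − rank ∂_1 = 8 − 7 = 1, and the invariant factors of ∂_1 are all 1, so H_0 = Z.
  H_1: rank ker ∂_1 − rank ∂_2 = (24 − 7) − 15 = 2, and the invariant factors of ∂_2 are all 1, so H_1 = Z^2.
  H_2: rank ker ∂_2 − rank ∂_3 = (16 − 15) − 0 = 1, and there is no ∂_3, so H_2 = Z.

H_0 ≅ Z,  H_1 ≅ Z^2,  H_2 ≅ Z.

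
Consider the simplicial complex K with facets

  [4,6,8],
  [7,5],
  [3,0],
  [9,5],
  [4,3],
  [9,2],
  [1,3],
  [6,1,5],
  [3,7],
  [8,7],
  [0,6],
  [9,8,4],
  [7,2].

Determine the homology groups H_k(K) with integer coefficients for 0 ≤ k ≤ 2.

Fix the vertex order 0 < 1 < 2 < 3 < 4 < 5 < 6 < 7 < 8 < 9 and write every simplex with vertices in increasing order. Then dim K = 2 and the simplices of K are:

  0-simplices (10): [0], [1], [2], [3], [4], [5], [6], [7], [8], [9]
  1-simplices (18): [0,3], [0,6], [1,3], [1,5], [1,6], [2,7], [2,9], [3,4], [3,7], [4,6], [4,8], [4,9], [5,6], [5,7], [5,9], [6,8], [7,8], [8,9]
  2-simplices (3): [1,5,6], [4,6,8], [4,8,9]

giving chain groups C_0 ≅ Z^10, C_1 ≅ Z^18, C_2 ≅ Z^3.

∂_1: C_1 → C_0 sends each edge [p,q] (with p < q) to q − p. For instance
  ∂[4,9] = [9] − [4].
The resulting 10×18 matrix has rank 9, and its Smith normal form has invariant factors (1,1,1,1,1,1,1,1,1).

∂_2: C_2 → C_1 sends each 2-simplex [p,q,r] to [q,r] − [p,r] + [p,q]. For instance
  ∂[1,5,6] = [5,6] − [1,6] + [1,5],
  ∂[4,8,9] = [8,9] − [4,9] + [4,8].
This gives a 18×3 integer matrix of rank 3; reducing to Smith normal form yields diagonal entries (1,1,1).

Now H_k = ker ∂_k / im ∂_{k+1}, so:

  H_0: rank C_0 − rank ∂_1 = 10 − 9 = 1, and the invariant factors of ∂_1 are all 1, so H_0 ≅ Z.
  H_1: rank ker ∂_1 − rank ∂_2 = (18 − 9) − 3 = 6, and the invariant factors of ∂_2 are all 1, so H_1 ≅ Z^6.
  H_2: rank ker ∂_2 − rank ∂_3 = (3 − 3) − 0 = 0, and there is no ∂_3, so H_2 ≅ 0.

As a check, the Euler characteristic is 10 − 18 + 3 = -5, which agrees with 1 − 6 + 0 = -5.

H_0 = Z,  H_1 = Z^6,  H_2 = 0.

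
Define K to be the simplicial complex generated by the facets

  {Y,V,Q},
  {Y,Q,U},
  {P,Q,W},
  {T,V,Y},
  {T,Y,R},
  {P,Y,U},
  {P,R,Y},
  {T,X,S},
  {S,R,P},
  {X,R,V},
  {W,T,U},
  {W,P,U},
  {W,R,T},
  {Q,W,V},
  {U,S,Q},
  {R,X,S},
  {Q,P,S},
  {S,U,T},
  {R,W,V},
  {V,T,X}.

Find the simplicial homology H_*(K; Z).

Order the vertices as P < Q < R < S < T < U < V < W < X < Y. Listing each simplex with vertices in this order, K has dimension 2 with simplices:

  0-simplices (10): P, Q, R, S, T, U, V, W, X, Y
  1-simplices (30): PQ, PR, PS, PU, PW, PY, QS, QU, QV, QW, QY, RS, RT, RV, RW, RX, RY, ST, SU, SX, TU, TV, TW, TX, TY, UW, UY, VW, VX, VY
  2-simplices (20): PQS, PQW, PRS, PRY, PUW, PUY, QSU, QUY, QVW, QVY, RSX, RTW, RTY, RVW, RVX, STU, STX, TUW, TVX, TVY

giving chain groups C_0 ≅ Z^10, C_1 ≅ Z^30, C_2 ≅ Z^20.

The boundary map ∂_1: C_1 → C_0 maps an edge to its endpoints' difference, ∂[p,q] = q − p.
As a 10×30 matrix over Z this has rank 9, with invariant factors (1,1,1,1,1,1,1,1,1).

The boundary map ∂_2: C_2 → C_1 maps a triangle to the signed sum of its edges. For instance
  ∂PUY = UY − PY + PU,
  ∂PQW = QW − PW + PQ.
This gives a 30×20 integer matrix of rank 20; reducing to Smith normal form yields diagonal entries (1,1,1,1,1,1,1,1,1,1,1,1,1,1,1,1,1,1,1,2).

Reading off H_k = ker ∂_k / im ∂_{k+1}:

  H_0: rank C_0 − rank ∂_1 = 10 − 9 = 1, and the invariant factors of ∂_1 are all 1, so H_0 = Z.
  H_1: rank ker ∂_1 − rank ∂_2 = (30 − 9) − 20 = 1, and ∂_2 has invariant factor 2 > 1, so H_1 = Z × Z/2.
  H_2: rank ker ∂_2 − rank ∂_3 = (20 − 20) − 0 = 0, and there is no ∂_3, so H_2 = 0.

(K is a triangulation of the Klein bottle.)

H_0 = Z,  H_1 = Z × Z/2,  H_2 = 0.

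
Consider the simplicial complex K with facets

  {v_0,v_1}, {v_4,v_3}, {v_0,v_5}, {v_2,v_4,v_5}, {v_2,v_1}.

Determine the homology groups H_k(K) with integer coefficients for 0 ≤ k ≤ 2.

H_0 ≅ Z,  H_1 ≅ Z,  H_2 = 0.

Take the total order v_0 < v_1 < v_2 < v_3 < v_4 < v_5 on the vertex set. Then K (dimension 2) consists of the simplices:

  0-simplices (6): [v_0], [v_1], [v_2], [v_3], [v_4], [v_5]
  1-simplices (7): [v_0,v_1], [v_0,v_5], [v_1,v_2], [v_2,v_4], [v_2,v_5], [v_3,v_4], [v_4,v_5]
  2-simplices (1): [v_2,v_4,v_5]

giving chain groups C_0 ≅ Z^6, C_1 ≅ Z^7, C_2 ≅ Z^1.

Boundary ∂_1: C_1 → C_0 is given by ∂[p,q] = [q] − [p].
The resulting 6×7 matrix has rank 5, and its Smith normal form has invariant factors (1,1,1,1,1).

∂_2: C_2 → C_1 sends each 2-simplex [p,q,r] to [q,r] − [p,r] + [p,q]. For instance
  ∂[v_2,v_4,v_5] = [v_4,v_5] − [v_2,v_5] + [v_2,v_4].
The resulting 7×1 matrix has rank 1, and its Smith normal form has invariant factors (1).

From H_k ≅ ker(∂_k) / im(∂_{k+1}) we obtain:

  H_0: rank C_0 − rank ∂_1 = 6 − 5 = 1, and the invariant factors of ∂_1 are all 1, so H_0 = Z.
  H_1: rank ker ∂_1 − rank ∂_2 = (7 − 5) − 1 = 1, and the invariant factors of ∂_2 are all 1, so H_1 = Z.
  H_2: rank ker ∂_2 − rank ∂_3 = (1 − 1) − 0 = 0, and there is no ∂_3, so H_2 = 0.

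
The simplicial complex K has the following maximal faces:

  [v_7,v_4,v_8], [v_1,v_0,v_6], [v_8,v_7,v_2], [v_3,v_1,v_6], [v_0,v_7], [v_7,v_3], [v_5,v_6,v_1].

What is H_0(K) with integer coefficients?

Order the vertices as v_0 < v_1 < v_2 < v_3 < v_4 < v_5 < v_6 < v_7 < v_8. Listing each simplex with vertices in this order, K has dimension 2 with simplices:

  0-simplices (9): [v_0], [v_1], [v_2], [v_3], [v_4], [v_5], [v_6], [v_7], [v_8]
  1-simplices (14): [v_0,v_1], [v_0,v_6], [v_0,v_7], [v_1,v_3], [v_1,v_5], [v_1,v_6], [v_2,v_7], [v_2,v_8], [v_3,v_6], [v_3,v_7], [v_4,v_7], [v_4,v_8], [v_5,v_6], [v_7,v_8]
  2-simplices (5): [v_0,v_1,v_6], [v_1,v_3,v_6], [v_1,v_5,v_6], [v_2,v_7,v_8], [v_4,v_7,v_8]

Hence C_0 ≅ Z^9, C_1 ≅ Z^14, C_2 ≅ Z^5.

Boundary ∂_1: C_1 → C_0 is given by ∂[p,q] = [q] − [p]. For instance
  ∂[v_4,v_8] = [v_8] − [v_4].
The resulting 9×14 matrix has rank 8, and its Smith normal form has invariant factors (1,1,1,1,1,1,1,1).

The boundary map ∂_2: C_2 → C_1 sends each 2-simplex [p,q,r] to [q,r] − [p,r] + [p,q]. For instance
  ∂[v_4,v_7,v_8] = [v_7,v_8] − [v_4,v_8] + [v_4,v_7],
  ∂[v_0,v_1,v_6] = [v_1,v_6] − [v_0,v_6] + [v_0,v_1].
This gives a 14×5 integer matrix of rank 5; reducing to Smith normal form yields diagonal entries (1,1,1,1,1).

From H_k ≅ ker(∂_k) / im(∂_{k+1}) we obtain:

  H_0: rank C_0 − rank ∂_1 = 9 − 8 = 1, and the invariant factors of ∂_1 are all 1, so H_0 = Z.

H_0 ≅ Z.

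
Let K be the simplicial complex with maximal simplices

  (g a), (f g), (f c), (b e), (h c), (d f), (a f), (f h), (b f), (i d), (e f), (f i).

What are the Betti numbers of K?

Order the vertices as a < b < c < d < e < f < g < h < i. Listing each simplex with vertices in this order, K has dimension 1 with simplices:

  0-simplices (9): a, b, c, d, e, f, g, h, i
  1-simplices (12): af, ag, be, bf, cf, ch, df, di, ef, fg, fh, fi

so the chain groups are C_0 ≅ Z^9, C_1 ≅ Z^12.

Boundary ∂_1: C_1 → C_0 sends each edge [p,q] (with p < q) to q − p. For instance
  ∂be = e − b.
This gives a 9×12 integer matrix of rank 8; reducing to Smith normal form yields diagonal entries (1,1,1,1,1,1,1,1).

Reading off H_k = ker ∂_k / im ∂_{k+1}:

  H_0: rank C_0 − rank ∂_1 = 9 − 8 = 1, and the invariant factors of ∂_1 are all 1, so H_0 = Z.
  H_1: rank ker ∂_1 − rank ∂_2 = (12 − 8) − 0 = 4, and there is no ∂_2, so H_1 = Z^4.

Hence the Betti numbers are b_0 = 1, b_1 = 4.

b_0 = 1, b_1 = 4.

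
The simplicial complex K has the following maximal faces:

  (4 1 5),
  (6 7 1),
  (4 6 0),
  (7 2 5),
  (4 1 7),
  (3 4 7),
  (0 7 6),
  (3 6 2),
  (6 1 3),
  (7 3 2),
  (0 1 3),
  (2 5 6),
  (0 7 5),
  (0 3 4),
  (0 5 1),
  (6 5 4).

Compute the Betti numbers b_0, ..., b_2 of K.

b_0 = 1, b_1 = 2, b_2 = 1.

Take the total order 0 < 1 < 2 < 3 < 4 < 5 < 6 < 7 on the vertex set. Then K (dimension 2) consists of the simplices:

  0-simplices (8): [0], [1], [2], [3], [4], [5], [6], [7]
  1-simplices (24): (24 of them)
  2-simplices (16): [0,1,3], [0,1,5], [0,3,4], [0,4,6], [0,5,7], [0,6,7], [1,3,6], [1,4,5], [1,4,7], [1,6,7], [2,3,6], [2,3,7], [2,5,6], [2,5,7], [3,4,7], [4,5,6]

Hence C_0 ≅ Z^8, C_1 ≅ Z^24, C_2 ≅ Z^16.

Boundary ∂_1: C_1 → C_0 maps an edge to its endpoints' difference, ∂[p,q] = q − p. For instance
  ∂[0,3] = [3] − [0].
This gives a 8×24 integer matrix of rank 7; reducing to Smith normal form yields diagonal entries (1,1,1,1,1,1,1).

∂_2: C_2 → C_1 sends each 2-simplex [p,q,r] to [q,r] − [p,r] + [p,q]. For instance
  ∂[2,3,6] = [3,6] − [2,6] + [2,3],
  ∂[1,6,7] = [6,7] − [1,7] + [1,6].
The 24×16 boundary matrix has rank 15 and Smith normal form diag(1,1,1,1,1,1,1,1,1,1,1,1,1,1,1).

Computing H_k = (kernel of ∂_k) / (image of ∂_{k+1}):

  H_0: rank C_0 − rank ∂_1 = 8 − 7 = 1, and the invariant factors of ∂_1 are all 1, so H_0 = Z.
  H_1: rank ker ∂_1 − rank ∂_2 = (24 − 7) − 15 = 2, and the invariant factors of ∂_2 are all 1, so H_1 = Z^2.
  H_2: rank ker ∂_2 − rank ∂_3 = (16 − 15) − 0 = 1, and there is no ∂_3, so H_2 = Z.

As a check, the Euler characteristic is 8 − 24 + 16 = 0, which agrees with 1 − 2 + 1 = 0.

Hence the Betti numbers are b_0 = 1, b_1 = 2, b_2 = 1.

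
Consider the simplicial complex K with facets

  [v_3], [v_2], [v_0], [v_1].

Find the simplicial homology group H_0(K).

Fix the vertex order v_0 < v_1 < v_2 < v_3 and write every simplex with vertices in increasing order. Then dim K = 0 and the simplices of K are:

  0-simplices (4): [v_0], [v_1], [v_2], [v_3]

Hence C_0 ≅ Z^4.

Reading off H_k = ker ∂_k / im ∂_{k+1}:

  H_0: rank C_0 − rank ∂_1 = 4 − 0 = 4, and there is no ∂_1, so H_0 = Z^4.

(K is a triangulation of a set of 4 points.)

H_0 ≅ Z^4.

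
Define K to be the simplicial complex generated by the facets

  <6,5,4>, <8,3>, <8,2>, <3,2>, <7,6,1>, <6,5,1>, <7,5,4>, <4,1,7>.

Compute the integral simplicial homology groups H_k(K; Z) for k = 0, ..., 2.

H_0 ≅ Z^2,  H_1 ≅ Z^2,  H_2 = 0.

Order the vertices as 1 < 2 < 3 < 4 < 5 < 6 < 7 < 8. Listing each simplex with vertices in this order, K has dimension 2 with simplices:

  0-simplices (8): [1], [2], [3], [4], [5], [6], [7], [8]
  1-simplices (13): [1,4], [1,5], [1,6], [1,7], [2,3], [2,8], [3,8], [4,5], [4,6], [4,7], [5,6], [5,7], [6,7]
  2-simplices (5): [1,4,7], [1,5,6], [1,6,7], [4,5,6], [4,5,7]

giving chain groups C_0 ≅ Z^8, C_1 ≅ Z^13, C_2 ≅ Z^5.

∂_1: C_1 → C_0 is given by ∂[p,q] = [q] − [p]. For instance
  ∂[1,4] = [4] − [1].
The 8×13 boundary matrix has rank 6 and Smith normal form diag(1,1,1,1,1,1).

∂_2: C_2 → C_1 maps a triangle to the signed sum of its edges. For instance
  ∂[4,5,7] = [5,7] − [4,7] + [4,5],
  ∂[1,6,7] = [6,7] − [1,7] + [1,6].
As a 13×5 matrix over Z this has rank 5, with invariant factors (1,1,1,1,1).

From H_k ≅ ker(∂_k) / im(∂_{k+1}) we obtain:

  H_0: rank C_0 − rank ∂_1 = 8 − 6 = 2, and the invariant factors of ∂_1 are all 1, so H_0 = Z^2.
  H_1: rank ker ∂_1 − rank ∂_2 = (13 − 6) − 5 = 2, and the invariant factors of ∂_2 are all 1, so H_1 = Z^2.
  H_2: rank ker ∂_2 − rank ∂_3 = (5 − 5) − 0 = 0, and there is no ∂_3, so H_2 = 0.

As a check, the Euler characteristic is 8 − 13 + 5 = 0, which agrees with 2 − 2 + 0 = 0.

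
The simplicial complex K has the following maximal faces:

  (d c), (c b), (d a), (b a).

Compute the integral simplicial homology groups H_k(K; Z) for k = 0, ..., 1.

H_0 ≅ Z,  H_1 ≅ Z.

We work with the vertex ordering a < b < c < d. The simplices of K, each written with vertices in increasing order, are:

  0-simplices (4): a, b, c, d
  1-simplices (4): ab, ad, bc, cd

so the chain groups are C_0 ≅ Z^4, C_1 ≅ Z^4.

The boundary map ∂_1: C_1 → C_0 sends each edge [p,q] (with p < q) to q − p. For instance
  ∂cd = d − c.
As a 4×4 matrix over Z this has rank 3, with invariant factors (1,1,1).

Now H_k = ker ∂_k / im ∂_{k+1}, so:

  H_0: rank C_0 − rank ∂_1 = 4 − 3 = 1, and the invariant factors of ∂_1 are all 1, so H_0 ≅ Z.
  H_1: rank ker ∂_1 − rank ∂_2 = (4 − 3) − 0 = 1, and there is no ∂_2, so H_1 ≅ Z.

As a check, the Euler characteristic is 4 − 4 = 0, which agrees with 1 − 1 = 0.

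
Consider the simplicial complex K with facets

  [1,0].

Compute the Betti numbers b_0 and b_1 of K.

We work with the vertex ordering 0 < 1. The simplices of K, each written with vertices in increasing order, are:

  0-simplices (2): [0], [1]
  1-simplices (1): [0,1]

giving chain groups C_0 ≅ Z^2, C_1 ≅ Z^1.

∂_1: C_1 → C_0 sends each edge [p,q] (with p < q) to q − p. For instance
  ∂[0,1] = [1] − [0].
The resulting 2×1 matrix has rank 1, and its Smith normal form has invariant factors (1).

Computing H_k = (kernel of ∂_k) / (image of ∂_{k+1}):

  H_0: rank C_0 − rank ∂_1 = 2 − 1 = 1, and the invariant factors of ∂_1 are all 1, so H_0 = Z.
  H_1: rank ker ∂_1 − rank ∂_2 = (1 − 1) − 0 = 0, and there is no ∂_2, so H_1 = 0.

(K is a triangulation of the 1-simplex.)

Hence the Betti numbers are b_0 = 1, b_1 = 0.

b_0 = 1, b_1 = 0.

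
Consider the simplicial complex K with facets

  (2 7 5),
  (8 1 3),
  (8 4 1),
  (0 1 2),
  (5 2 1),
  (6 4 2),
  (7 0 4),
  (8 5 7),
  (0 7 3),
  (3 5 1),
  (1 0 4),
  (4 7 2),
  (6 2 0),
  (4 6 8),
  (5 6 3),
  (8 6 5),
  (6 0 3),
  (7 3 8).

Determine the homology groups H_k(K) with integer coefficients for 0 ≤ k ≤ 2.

Order the vertices as 0 < 1 < 2 < 3 < 4 < 5 < 6 < 7 < 8. Listing each simplex with vertices in this order, K has dimension 2 with simplices:

  0-simplices (9): [0], [1], [2], [3], [4], [5], [6], [7], [8]
  1-simplices (27): (27 of them)
  2-simplices (18): [0,1,2], [0,1,4], [0,2,6], [0,3,6], [0,3,7], [0,4,7], [1,2,5], [1,3,5], [1,3,8], [1,4,8], [2,4,6], [2,4,7], [2,5,7], [3,5,6], [3,7,8], [4,6,8], [5,6,8], [5,7,8]

Hence C_0 ≅ Z^9, C_1 ≅ Z^27, C_2 ≅ Z^18.

∂_1: C_1 → C_0 is given by ∂[p,q] = [q] − [p]. For instance
  ∂[1,4] = [4] − [1].
The 9×27 boundary matrix has rank 8 and Smith normal form diag(1,1,1,1,1,1,1,1).

∂_2: C_2 → C_1 sends each 2-simplex [p,q,r] to [q,r] − [p,r] + [p,q]. For instance
  ∂[0,4,7] = [4,7] − [0,7] + [0,4],
  ∂[1,3,5] = [3,5] − [1,5] + [1,3].
As a 27×18 matrix over Z this has rank 18, with invariant factors (1,1,1,1,1,1,1,1,1,1,1,1,1,1,1,1,1,2).

Now H_k = ker ∂_k / im ∂_{k+1}, so:

  H_0: rank C_0 − rank ∂_1 = 9 − 8 = 1, and the invariant factors of ∂_1 are all 1, so H_0 = Z.
  H_1: rank ker ∂_1 − rank ∂_2 = (27 − 8) − 18 = 1, and ∂_2 has invariant factor 2 > 1, so H_1 = Z ⊕ Z/2.
  H_2: rank ker ∂_2 − rank ∂_3 = (18 − 18) − 0 = 0, and there is no ∂_3, so H_2 = 0.

(K is a triangulation of the Klein bottle.)

H_0 ≅ Z,  H_1 ≅ Z ⊕ Z/2,  H_2 = 0.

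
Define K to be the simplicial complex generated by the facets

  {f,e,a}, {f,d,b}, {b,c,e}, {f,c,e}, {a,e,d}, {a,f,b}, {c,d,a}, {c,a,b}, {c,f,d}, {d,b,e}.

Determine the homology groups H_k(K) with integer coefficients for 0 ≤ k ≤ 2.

Take the total order a < b < c < d < e < f on the vertex set. Then K (dimension 2) consists of the simplices:

  0-simplices (6): a, b, c, d, e, f
  1-simplices (15): ab, ac, ad, ae, af, bc, bd, be, bf, cd, ce, cf, de, df, ef
  2-simplices (10): abc, abf, acd, ade, aef, bce, bde, bdf, cdf, cef

giving chain groups C_0 ≅ Z^6, C_1 ≅ Z^15, C_2 ≅ Z^10.

Boundary ∂_1: C_1 → C_0 is given by ∂[p,q] = [q] − [p]. For instance
  ∂bf = f − b.
The 6×15 boundary matrix has rank 5 and Smith normal form diag(1,1,1,1,1).

Boundary ∂_2: C_2 → C_1 maps a triangle to the signed sum of its edges. For instance
  ∂bce = ce − be + bc,
  ∂aef = ef − af + ae.
The 15×10 boundary matrix has rank 10 and Smith normal form diag(1,1,1,1,1,1,1,1,1,2).

Computing H_k = (kernel of ∂_k) / (image of ∂_{k+1}):

  H_0: rank C_0 − rank ∂_1 = 6 − 5 = 1, and the invariant factors of ∂_1 are all 1, so H_0 ≅ Z.
  H_1: rank ker ∂_1 − rank ∂_2 = (15 − 5) − 10 = 0, and ∂_2 has invariant factor 2 > 1, so H_1 ≅ Z/2.
  H_2: rank ker ∂_2 − rank ∂_3 = (10 − 10) − 0 = 0, and there is no ∂_3, so H_2 ≅ 0.

(K is a triangulation of the real projective plane RP^2.)

H_0 = Z,  H_1 = Z/2,  H_2 = 0.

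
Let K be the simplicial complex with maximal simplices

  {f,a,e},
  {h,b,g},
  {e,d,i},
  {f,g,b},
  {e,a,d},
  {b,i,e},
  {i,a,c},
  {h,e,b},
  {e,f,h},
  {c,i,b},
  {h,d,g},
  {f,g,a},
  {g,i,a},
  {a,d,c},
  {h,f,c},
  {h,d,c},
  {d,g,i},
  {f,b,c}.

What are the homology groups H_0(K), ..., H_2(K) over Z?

Take the total order a < b < c < d < e < f < g < h < i on the vertex set. Then K (dimension 2) consists of the simplices:

  0-simplices (9): a, b, c, d, e, f, g, h, i
  1-simplices (27): ac, ad, ae, af, ag, ai, bc, be, bf, bg, bh, bi, cd, cf, ch, ci, de, dg, dh, di, ef, eh, ei, fg, fh, gh, gi
  2-simplices (18): acd, aci, ade, aef, afg, agi, bcf, bci, beh, bei, bfg, bgh, cdh, cfh, dei, dgh, dgi, efh

Hence C_0 ≅ Z^9, C_1 ≅ Z^27, C_2 ≅ Z^18.

The boundary map ∂_1: C_1 → C_0 is given by ∂[p,q] = [q] − [p].
As a 9×27 matrix over Z this has rank 8, with invariant factors (1,1,1,1,1,1,1,1).

∂_2: C_2 → C_1 sends each 2-simplex [p,q,r] to [q,r] − [p,r] + [p,q]. For instance
  ∂acd = cd − ad + ac,
  ∂ade = de − ae + ad.
The resulting 27×18 matrix has rank 18, and its Smith normal form has invariant factors (1,1,1,1,1,1,1,1,1,1,1,1,1,1,1,1,1,2).

Reading off H_k = ker ∂_k / im ∂_{k+1}:

  H_0: rank C_0 − rank ∂_1 = 9 − 8 = 1, and the invariant factors of ∂_1 are all 1, so H_0 = Z.
  H_1: rank ker ∂_1 − rank ∂_2 = (27 − 8) − 18 = 1, and ∂_2 has invariant factor 2 > 1, so H_1 = Z × Z/2.
  H_2: rank ker ∂_2 − rank ∂_3 = (18 − 18) − 0 = 0, and there is no ∂_3, so H_2 = 0.

(K is a triangulation of the Klein bottle.)

H_0 ≅ Z,  H_1 ≅ Z × Z/2,  H_2 = 0.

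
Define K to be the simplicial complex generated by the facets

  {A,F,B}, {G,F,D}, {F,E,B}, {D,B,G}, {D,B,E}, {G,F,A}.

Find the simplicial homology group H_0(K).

H_0 ≅ Z.

Order the vertices as A < B < D < E < F < G. Listing each simplex with vertices in this order, K has dimension 2 with simplices:

  0-simplices (6): A, B, D, E, F, G
  1-simplices (12): AB, AF, AG, BD, BE, BF, BG, DE, DF, DG, EF, FG
  2-simplices (6): ABF, AFG, BDE, BDG, BEF, DFG

so the chain groups are C_0 ≅ Z^6, C_1 ≅ Z^12, C_2 ≅ Z^6.

The boundary map ∂_1: C_1 → C_0 sends each edge [p,q] (with p < q) to q − p. For instance
  ∂DF = F − D.
As a 6×12 matrix over Z this has rank 5, with invariant factors (1,1,1,1,1).

The boundary map ∂_2: C_2 → C_1 acts by ∂[p,q,r] = [q,r] − [p,r] + [p,q]. For instance
  ∂BDG = DG − BG + BD,
  ∂DFG = FG − DG + DF.
The resulting 12×6 matrix has rank 6, and its Smith normal form has invariant factors (1,1,1,1,1,1).

Reading off H_k = ker ∂_k / im ∂_{k+1}:

  H_0: rank C_0 − rank ∂_1 = 6 − 5 = 1, and the invariant factors of ∂_1 are all 1, so H_0 = Z.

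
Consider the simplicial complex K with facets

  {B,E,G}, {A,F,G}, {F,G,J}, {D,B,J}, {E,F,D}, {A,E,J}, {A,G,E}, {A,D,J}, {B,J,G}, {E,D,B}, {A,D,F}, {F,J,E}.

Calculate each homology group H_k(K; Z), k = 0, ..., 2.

K has 7 vertices, 18 edges, 12 triangles.
rank ∂_0 = 0, rank ∂_1 = 6 ⇒ b_0 = 7 − 0 − 6 = 1; all invariant factors of ∂_1 are 1 so no torsion. So H_0 ≅ Z.
rank ∂_1 = 6, rank ∂_2 = 12 ⇒ b_1 = 18 − 6 − 12 = 0; ∂_2 has invariant factor(s) [2] giving torsion. So H_1 ≅ Z/2.
rank ∂_2 = 12, rank ∂_3 = 0 ⇒ b_2 = 12 − 12 − 0 = 0. So H_2 ≅ 0.

H_0 ≅ Z,  H_1 ≅ Z/2,  H_2 = 0.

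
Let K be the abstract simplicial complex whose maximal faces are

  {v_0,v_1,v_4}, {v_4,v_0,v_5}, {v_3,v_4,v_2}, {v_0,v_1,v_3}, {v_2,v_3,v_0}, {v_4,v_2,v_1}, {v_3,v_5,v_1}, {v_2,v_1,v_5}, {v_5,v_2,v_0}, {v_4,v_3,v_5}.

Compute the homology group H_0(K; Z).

H_0 = Z.

Take the total order v_0 < v_1 < v_2 < v_3 < v_4 < v_5 on the vertex set. Then K (dimension 2) consists of the simplices:

  0-simplices (6): [v_0], [v_1], [v_2], [v_3], [v_4], [v_5]
  1-simplices (15): (15 of them)
  2-simplices (10): [v_0,v_1,v_3], [v_0,v_1,v_4], [v_0,v_2,v_3], [v_0,v_2,v_5], [v_0,v_4,v_5], [v_1,v_2,v_4], [v_1,v_2,v_5], [v_1,v_3,v_5], [v_2,v_3,v_4], [v_3,v_4,v_5]

Hence C_0 ≅ Z^6, C_1 ≅ Z^15, C_2 ≅ Z^10.

∂_1: C_1 → C_0 is given by ∂[p,q] = [q] − [p]. For instance
  ∂[v_2,v_5] = [v_5] − [v_2].
As a 6×15 matrix over Z this has rank 5, with invariant factors (1,1,1,1,1).

∂_2: C_2 → C_1 sends each 2-simplex [p,q,r] to [q,r] − [p,r] + [p,q]. For instance
  ∂[v_3,v_4,v_5] = [v_4,v_5] − [v_3,v_5] + [v_3,v_4],
  ∂[v_0,v_1,v_4] = [v_1,v_4] − [v_0,v_4] + [v_0,v_1].
The resulting 15×10 matrix has rank 10, and its Smith normal form has invariant factors (1,1,1,1,1,1,1,1,1,2).

Reading off H_k = ker ∂_k / im ∂_{k+1}:

  H_0: rank C_0 − rank ∂_1 = 6 − 5 = 1, and the invariant factors of ∂_1 are all 1, so H_0 = Z.

(K is a triangulation of the real projective plane RP^2.)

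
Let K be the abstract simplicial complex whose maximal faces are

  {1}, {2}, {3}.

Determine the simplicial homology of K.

Take the total order 1 < 2 < 3 on the vertex set. Then K (dimension 0) consists of the simplices:

  0-simplices (3): [1], [2], [3]

Hence C_0 ≅ Z^3.

Reading off H_k = ker ∂_k / im ∂_{k+1}:

  H_0: rank C_0 − rank ∂_1 = 3 − 0 = 3, and there is no ∂_1, so H_0 = Z^3.

(K is a triangulation of a set of 3 points.)

H_0 = Z^3.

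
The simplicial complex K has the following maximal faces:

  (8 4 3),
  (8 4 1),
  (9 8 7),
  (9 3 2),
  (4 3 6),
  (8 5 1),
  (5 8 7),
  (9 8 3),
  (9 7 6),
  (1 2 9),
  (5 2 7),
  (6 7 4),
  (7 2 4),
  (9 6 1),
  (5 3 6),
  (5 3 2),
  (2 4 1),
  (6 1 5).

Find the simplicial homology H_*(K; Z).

H_0 ≅ Z,  H_1 ≅ Z^2,  H_2 ≅ Z.

Order the vertices as 1 < 2 < 3 < 4 < 5 < 6 < 7 < 8 < 9. Listing each simplex with vertices in this order, K has dimension 2 with simplices:

  0-simplices (9): [1], [2], [3], [4], [5], [6], [7], [8], [9]
  1-simplices (27): (27 of them)
  2-simplices (18): [1,2,4], [1,2,9], [1,4,8], [1,5,6], [1,5,8], [1,6,9], [2,3,5], [2,3,9], [2,4,7], [2,5,7], [3,4,6], [3,4,8], [3,5,6], [3,8,9], [4,6,7], [5,7,8], [6,7,9], [7,8,9]

Hence C_0 ≅ Z^9, C_1 ≅ Z^27, C_2 ≅ Z^18.

Boundary ∂_1: C_1 → C_0 is given by ∂[p,q] = [q] − [p]. For instance
  ∂[3,8] = [8] − [3].
As a 9×27 matrix over Z this has rank 8, with invariant factors (1,1,1,1,1,1,1,1).

∂_2: C_2 → C_1 maps a triangle to the signed sum of its edges. For instance
  ∂[1,4,8] = [4,8] − [1,8] + [1,4],
  ∂[2,5,7] = [5,7] − [2,7] + [2,5].
The resulting 27×18 matrix has rank 17, and its Smith normal form has invariant factors (1,1,1,1,1,1,1,1,1,1,1,1,1,1,1,1,1).

Reading off H_k = ker ∂_k / im ∂_{k+1}:

  H_0: rank C_0 − rank ∂_1 = 9 − 8 = 1, and the invariant factors of ∂_1 are all 1, so H_0 = Z.
  H_1: rank ker ∂_1 − rank ∂_2 = (27 − 8) − 17 = 2, and the invariant factors of ∂_2 are all 1, so H_1 = Z^2.
  H_2: rank ker ∂_2 − rank ∂_3 = (18 − 17) − 0 = 1, and there is no ∂_3, so H_2 = Z.

(K is a triangulation of the torus T^2.)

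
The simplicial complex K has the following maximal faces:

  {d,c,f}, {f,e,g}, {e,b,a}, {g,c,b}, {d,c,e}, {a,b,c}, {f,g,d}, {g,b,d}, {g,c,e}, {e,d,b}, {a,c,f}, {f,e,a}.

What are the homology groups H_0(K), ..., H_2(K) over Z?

We work with the vertex ordering a < b < c < d < e < f < g. The simplices of K, each written with vertices in increasing order, are:

  0-simplices (7): a, b, c, d, e, f, g
  1-simplices (18): ab, ac, ae, af, bc, bd, be, bg, cd, ce, cf, cg, de, df, dg, ef, eg, fg
  2-simplices (12): abc, abe, acf, aef, bcg, bde, bdg, cde, cdf, ceg, dfg, efg

so the chain groups are C_0 ≅ Z^7, C_1 ≅ Z^18, C_2 ≅ Z^12.

The boundary map ∂_1: C_1 → C_0 maps an edge to its endpoints' difference, ∂[p,q] = q − p.
The resulting 7×18 matrix has rank 6, and its Smith normal form has invariant factors (1,1,1,1,1,1).

The boundary map ∂_2: C_2 → C_1 acts by ∂[p,q,r] = [q,r] − [p,r] + [p,q]. For instance
  ∂cde = de − ce + cd,
  ∂bde = de − be + bd.
This gives a 18×12 integer matrix of rank 12; reducing to Smith normal form yields diagonal entries (1,1,1,1,1,1,1,1,1,1,1,2).

Now H_k = ker ∂_k / im ∂_{k+1}, so:

  H_0: rank C_0 − rank ∂_1 = 7 − 6 = 1, and the invariant factors of ∂_1 are all 1, so H_0 = Z.
  H_1: rank ker ∂_1 − rank ∂_2 = (18 − 6) − 12 = 0, and ∂_2 has invariant factor 2 > 1, so H_1 = Z_2.
  H_2: rank ker ∂_2 − rank ∂_3 = (12 − 12) − 0 = 0, and there is no ∂_3, so H_2 = 0.

(K is a triangulation of the real projective plane RP^2.)

H_0 ≅ Z,  H_1 ≅ Z_2,  H_2 = 0.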